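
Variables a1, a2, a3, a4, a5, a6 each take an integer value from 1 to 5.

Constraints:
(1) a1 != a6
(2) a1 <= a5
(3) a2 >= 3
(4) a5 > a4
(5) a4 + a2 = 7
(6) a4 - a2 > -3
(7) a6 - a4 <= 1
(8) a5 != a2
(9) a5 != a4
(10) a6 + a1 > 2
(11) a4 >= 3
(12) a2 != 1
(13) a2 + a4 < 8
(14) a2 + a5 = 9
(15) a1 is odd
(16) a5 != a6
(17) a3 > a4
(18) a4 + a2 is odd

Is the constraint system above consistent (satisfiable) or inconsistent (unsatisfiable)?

Take a1 = 3, a2 = 4, a3 = 5, a4 = 3, a5 = 5, a6 = 2. Then constraint 5: a4 + a2 = 7; constraint 6: a4 - a2 = -1, and every other listed constraint is also met.

Satisfiable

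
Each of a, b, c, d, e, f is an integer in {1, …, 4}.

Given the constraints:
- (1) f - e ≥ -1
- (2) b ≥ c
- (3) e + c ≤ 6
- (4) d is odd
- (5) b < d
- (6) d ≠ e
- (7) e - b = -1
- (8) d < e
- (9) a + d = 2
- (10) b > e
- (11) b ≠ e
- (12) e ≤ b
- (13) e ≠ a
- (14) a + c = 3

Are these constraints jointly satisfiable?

Unsatisfiable

Constraints 5, 8, and 10 give e < b, b < d, d < e. Chaining: e < b < d < e, which forces e < e — impossible.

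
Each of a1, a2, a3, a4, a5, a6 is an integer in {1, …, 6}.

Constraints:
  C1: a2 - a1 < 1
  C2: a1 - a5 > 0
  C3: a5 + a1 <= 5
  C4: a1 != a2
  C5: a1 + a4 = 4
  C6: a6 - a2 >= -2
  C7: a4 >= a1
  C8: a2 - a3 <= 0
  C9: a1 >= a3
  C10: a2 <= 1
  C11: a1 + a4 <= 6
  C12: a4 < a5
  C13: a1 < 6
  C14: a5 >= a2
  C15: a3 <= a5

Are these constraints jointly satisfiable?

Unsatisfiable

Constraints 2, 7, and 12 give a5 < a1, a1 ≤ a4, a4 < a5. Chaining: a5 < a1 ≤ a4 < a5, which forces a5 < a5 — impossible.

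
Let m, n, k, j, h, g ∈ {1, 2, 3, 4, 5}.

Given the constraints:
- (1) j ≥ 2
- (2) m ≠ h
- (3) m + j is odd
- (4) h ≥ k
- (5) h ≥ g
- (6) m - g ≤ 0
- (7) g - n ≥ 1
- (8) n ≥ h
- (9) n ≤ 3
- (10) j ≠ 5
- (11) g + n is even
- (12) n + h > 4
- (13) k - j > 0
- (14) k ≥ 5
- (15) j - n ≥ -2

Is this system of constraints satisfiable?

Unsatisfiable

From constraints 4 and 14: h ≥ k and k ≥ 5, so h ≥ 5. From constraints 8 and 9: h ≤ n and n ≤ 3, so h ≤ 3. But 3 < 5, so no value of h works.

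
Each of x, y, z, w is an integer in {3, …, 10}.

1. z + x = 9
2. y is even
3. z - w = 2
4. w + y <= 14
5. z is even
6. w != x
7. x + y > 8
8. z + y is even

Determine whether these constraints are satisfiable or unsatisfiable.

One satisfying assignment is x = 3, y = 8, z = 6, w = 4.
For the less obvious constraints — constraint 1: z + x = 9; constraint 3: z - w = 2 — and the others hold by inspection.

Satisfiable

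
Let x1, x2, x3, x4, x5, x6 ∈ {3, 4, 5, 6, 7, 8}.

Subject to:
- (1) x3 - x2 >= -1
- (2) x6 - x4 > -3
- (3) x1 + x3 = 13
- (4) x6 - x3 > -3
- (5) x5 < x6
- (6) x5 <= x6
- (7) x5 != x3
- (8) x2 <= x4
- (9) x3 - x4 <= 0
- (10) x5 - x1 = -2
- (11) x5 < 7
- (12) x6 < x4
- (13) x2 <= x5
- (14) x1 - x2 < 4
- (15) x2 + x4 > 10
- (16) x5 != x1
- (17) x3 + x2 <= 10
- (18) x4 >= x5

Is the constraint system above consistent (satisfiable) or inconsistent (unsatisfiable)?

Satisfiable

Try x1 = 7, x2 = 4, x3 = 6, x4 = 7, x5 = 5, x6 = 6.
Check constraint 1: x3 - x2 = 2; constraint 2: x6 - x4 = -1. The remaining constraints are straightforward to verify.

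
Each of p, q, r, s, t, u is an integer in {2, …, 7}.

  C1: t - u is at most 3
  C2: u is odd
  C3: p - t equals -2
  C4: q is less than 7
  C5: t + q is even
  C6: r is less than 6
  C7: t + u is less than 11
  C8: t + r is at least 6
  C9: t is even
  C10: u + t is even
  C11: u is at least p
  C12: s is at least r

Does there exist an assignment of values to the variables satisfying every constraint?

Constraint 2 makes u odd and constraint 9 makes t even, so u + t must be odd. Constraint 10 says u + t is even — contradiction.

Unsatisfiable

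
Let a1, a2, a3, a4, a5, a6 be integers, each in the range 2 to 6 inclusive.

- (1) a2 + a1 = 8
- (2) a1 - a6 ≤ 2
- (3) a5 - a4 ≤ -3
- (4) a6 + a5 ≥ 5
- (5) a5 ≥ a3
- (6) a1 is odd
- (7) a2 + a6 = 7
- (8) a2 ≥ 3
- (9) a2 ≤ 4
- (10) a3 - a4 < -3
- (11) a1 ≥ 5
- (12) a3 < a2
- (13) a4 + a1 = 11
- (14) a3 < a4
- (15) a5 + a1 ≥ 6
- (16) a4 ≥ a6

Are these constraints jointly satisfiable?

Satisfiable

One satisfying assignment is a1 = 5, a2 = 3, a3 = 2, a4 = 6, a5 = 2, a6 = 4.
For the less obvious constraints — constraint 1: a2 + a1 = 8; constraint 2: a1 - a6 = 1 — and the others hold by inspection.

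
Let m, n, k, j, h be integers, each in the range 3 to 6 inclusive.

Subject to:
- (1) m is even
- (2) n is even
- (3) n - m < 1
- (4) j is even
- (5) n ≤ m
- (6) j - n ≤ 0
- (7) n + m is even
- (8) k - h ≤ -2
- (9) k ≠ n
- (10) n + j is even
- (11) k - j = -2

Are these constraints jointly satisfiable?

Satisfiable

Try m = 6, n = 6, k = 4, j = 6, h = 6.
Check constraint 3: n - m = 0; constraint 6: j - n = 0. The remaining constraints are straightforward to verify.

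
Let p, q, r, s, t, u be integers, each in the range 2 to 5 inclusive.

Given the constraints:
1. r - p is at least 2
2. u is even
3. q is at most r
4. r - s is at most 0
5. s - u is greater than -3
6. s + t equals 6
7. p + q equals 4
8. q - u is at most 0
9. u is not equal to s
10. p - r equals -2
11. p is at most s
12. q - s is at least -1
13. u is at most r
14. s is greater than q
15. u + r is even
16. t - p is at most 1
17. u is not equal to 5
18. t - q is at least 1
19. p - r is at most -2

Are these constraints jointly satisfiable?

Unsatisfiable

Constraints 1, 4, 12, 16, and 18 give q − s ≥ -1, s − r ≥ 0, r − p ≥ 2, p − t ≥ -1, t − q ≥ 1.
Adding all 5 inequalities: the left sides telescope to 0, and the right sides sum to (-1) + 0 + 2 + (-1) + 1 = 1. So 0 ≥ 1, which is false.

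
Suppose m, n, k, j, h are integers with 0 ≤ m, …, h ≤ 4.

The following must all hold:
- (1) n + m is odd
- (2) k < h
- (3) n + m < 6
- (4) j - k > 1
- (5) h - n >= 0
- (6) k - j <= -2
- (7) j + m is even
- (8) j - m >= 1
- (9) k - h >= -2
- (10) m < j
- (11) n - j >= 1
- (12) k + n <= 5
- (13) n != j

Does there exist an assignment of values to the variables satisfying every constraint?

Unsatisfiable

Constraints 5, 6, 9, and 11 give k − h ≥ -2, h − n ≥ 0, n − j ≥ 1, j − k ≥ 2.
Adding all 4 inequalities: the left sides telescope to 0, and the right sides sum to (-2) + 0 + 1 + 2 = 1. So 0 ≥ 1, which is false.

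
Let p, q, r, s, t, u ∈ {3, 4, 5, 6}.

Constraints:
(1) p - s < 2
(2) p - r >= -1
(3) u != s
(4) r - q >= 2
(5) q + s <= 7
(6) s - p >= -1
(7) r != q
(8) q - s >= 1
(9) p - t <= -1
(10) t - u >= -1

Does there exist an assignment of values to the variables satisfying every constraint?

Unsatisfiable

Constraints 2, 4, 6, and 8 give q − s ≥ 1, s − p ≥ -1, p − r ≥ -1, r − q ≥ 2.
Adding all 4 inequalities: the left sides telescope to 0, and the right sides sum to 1 + (-1) + (-1) + 2 = 1. So 0 ≥ 1, which is false.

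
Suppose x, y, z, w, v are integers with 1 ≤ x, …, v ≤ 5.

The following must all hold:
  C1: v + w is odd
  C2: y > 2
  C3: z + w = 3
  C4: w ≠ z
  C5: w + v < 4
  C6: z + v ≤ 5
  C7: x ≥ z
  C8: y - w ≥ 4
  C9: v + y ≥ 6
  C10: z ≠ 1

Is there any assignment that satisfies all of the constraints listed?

Take x = 2, y = 5, z = 2, w = 1, v = 2. Then constraint 3: z + w = 3; constraint 5: w + v = 3, and every other listed constraint is also met.

Satisfiable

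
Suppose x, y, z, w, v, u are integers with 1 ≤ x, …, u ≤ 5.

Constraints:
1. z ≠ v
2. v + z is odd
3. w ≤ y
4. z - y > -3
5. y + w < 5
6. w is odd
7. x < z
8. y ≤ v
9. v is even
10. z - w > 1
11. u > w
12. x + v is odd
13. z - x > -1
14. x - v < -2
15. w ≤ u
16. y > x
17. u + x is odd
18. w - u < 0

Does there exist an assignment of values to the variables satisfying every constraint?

Satisfiable

Setting (x, y, z, w, v, u) = (1, 3, 3, 1, 4, 4) satisfies everything: constraint 4: z - y = 0; constraint 5: y + w = 4; constraint 10: z - w = 2, and the others follow.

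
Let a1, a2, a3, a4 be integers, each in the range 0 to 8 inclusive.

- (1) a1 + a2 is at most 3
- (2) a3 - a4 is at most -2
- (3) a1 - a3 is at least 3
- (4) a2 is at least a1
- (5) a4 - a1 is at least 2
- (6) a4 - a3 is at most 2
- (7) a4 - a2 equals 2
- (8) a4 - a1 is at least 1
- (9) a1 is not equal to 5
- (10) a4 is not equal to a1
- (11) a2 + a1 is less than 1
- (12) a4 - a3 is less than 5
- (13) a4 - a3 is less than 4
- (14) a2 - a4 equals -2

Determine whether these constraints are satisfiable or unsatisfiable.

Constraints 3, 6, and 8 give a1 − a3 ≥ 3, a3 − a4 ≥ -2, a4 − a1 ≥ 1.
Adding all 3 inequalities: the left sides telescope to 0, and the right sides sum to 3 + (-2) + 1 = 2. So 0 ≥ 2, which is false.

Unsatisfiable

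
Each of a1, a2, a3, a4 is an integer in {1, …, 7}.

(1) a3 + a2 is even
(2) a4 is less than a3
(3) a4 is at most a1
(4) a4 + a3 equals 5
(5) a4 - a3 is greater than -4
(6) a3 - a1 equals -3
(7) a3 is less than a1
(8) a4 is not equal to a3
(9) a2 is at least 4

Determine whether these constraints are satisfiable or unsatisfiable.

Satisfiable

Setting (a1, a2, a3, a4) = (7, 4, 4, 1) satisfies everything: constraint 4: a4 + a3 = 5; constraint 5: a4 - a3 = -3; constraint 6: a3 - a1 = -3, and the others follow.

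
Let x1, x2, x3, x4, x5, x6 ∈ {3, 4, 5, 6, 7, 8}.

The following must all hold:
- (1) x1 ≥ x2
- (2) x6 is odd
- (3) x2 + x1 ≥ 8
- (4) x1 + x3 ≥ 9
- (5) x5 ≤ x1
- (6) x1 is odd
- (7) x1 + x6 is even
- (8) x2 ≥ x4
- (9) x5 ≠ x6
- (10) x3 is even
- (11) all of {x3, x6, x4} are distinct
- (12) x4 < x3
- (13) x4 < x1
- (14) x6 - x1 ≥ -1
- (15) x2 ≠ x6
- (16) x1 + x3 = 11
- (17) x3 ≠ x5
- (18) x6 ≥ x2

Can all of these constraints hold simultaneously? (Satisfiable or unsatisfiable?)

Setting (x1, x2, x3, x4, x5, x6) = (5, 5, 6, 4, 4, 7) satisfies everything: constraint 3: x2 + x1 = 10; constraint 4: x1 + x3 = 11, and the others follow.

Satisfiable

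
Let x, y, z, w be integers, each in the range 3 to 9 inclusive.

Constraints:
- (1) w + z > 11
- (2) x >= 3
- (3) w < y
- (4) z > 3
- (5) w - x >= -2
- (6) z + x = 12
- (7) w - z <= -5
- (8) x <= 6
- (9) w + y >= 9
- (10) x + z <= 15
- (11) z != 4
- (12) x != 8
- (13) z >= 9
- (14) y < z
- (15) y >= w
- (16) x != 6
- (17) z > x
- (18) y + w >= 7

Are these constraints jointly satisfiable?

Try x = 3, y = 7, z = 9, w = 3.
Check constraint 1: w + z = 12; constraint 5: w - x = 0; constraint 6: z + x = 12. The remaining constraints are straightforward to verify.

Satisfiable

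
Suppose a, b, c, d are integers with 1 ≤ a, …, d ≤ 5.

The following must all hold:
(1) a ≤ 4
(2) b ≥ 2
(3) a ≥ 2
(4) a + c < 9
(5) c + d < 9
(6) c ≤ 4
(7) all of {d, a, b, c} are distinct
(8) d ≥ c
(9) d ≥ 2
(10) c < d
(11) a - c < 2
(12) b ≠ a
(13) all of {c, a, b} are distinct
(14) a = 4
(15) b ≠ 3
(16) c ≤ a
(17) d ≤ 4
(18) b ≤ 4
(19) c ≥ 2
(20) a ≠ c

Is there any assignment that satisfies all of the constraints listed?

Constraints 1, 2, 3, 6, 9, 17, 18, and 19 confine each of d, a, b, c to the 3 values {2, …, 4}.
Constraint 7 requires all 4 of them to be distinct, but only 3 values are available — impossible by the pigeonhole principle.

Unsatisfiable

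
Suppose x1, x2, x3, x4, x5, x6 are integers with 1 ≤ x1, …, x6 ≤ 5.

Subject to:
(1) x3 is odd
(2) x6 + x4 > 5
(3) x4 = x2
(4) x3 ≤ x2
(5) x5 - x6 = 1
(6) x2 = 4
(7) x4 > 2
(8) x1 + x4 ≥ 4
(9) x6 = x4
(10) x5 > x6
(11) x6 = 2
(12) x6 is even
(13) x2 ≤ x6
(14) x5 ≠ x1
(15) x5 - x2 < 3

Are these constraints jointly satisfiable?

Unsatisfiable

Constraint 11 fixes x6 = 2 and constraint 6 fixes x2 = 4. Constraints 3 and 9 give x6 = x4 = x2, so x6 = x2. But 2 ≠ 4 — contradiction.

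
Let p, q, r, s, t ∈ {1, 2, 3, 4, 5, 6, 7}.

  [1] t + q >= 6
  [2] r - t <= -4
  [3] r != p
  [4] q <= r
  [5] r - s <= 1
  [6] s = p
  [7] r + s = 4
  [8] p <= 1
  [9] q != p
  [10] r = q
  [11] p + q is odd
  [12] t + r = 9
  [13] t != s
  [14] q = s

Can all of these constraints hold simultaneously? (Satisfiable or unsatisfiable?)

Unsatisfiable

From constraints 6, 10, and 14, r = q = s = p, so r = p. But constraint 3 says r ≠ p. Contradiction.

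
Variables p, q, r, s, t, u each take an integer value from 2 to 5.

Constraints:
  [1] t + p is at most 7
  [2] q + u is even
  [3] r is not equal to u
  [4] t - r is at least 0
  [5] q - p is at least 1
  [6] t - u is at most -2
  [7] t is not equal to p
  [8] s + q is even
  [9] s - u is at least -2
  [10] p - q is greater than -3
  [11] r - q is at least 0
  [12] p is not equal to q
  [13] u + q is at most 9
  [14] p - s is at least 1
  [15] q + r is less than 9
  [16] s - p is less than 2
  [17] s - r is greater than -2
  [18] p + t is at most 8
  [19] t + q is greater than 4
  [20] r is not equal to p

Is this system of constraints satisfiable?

Constraints 4, 5, 6, 9, 11, and 14 give q − p ≥ 1, p − s ≥ 1, s − u ≥ -2, u − t ≥ 2, t − r ≥ 0, r − q ≥ 0.
Adding all 6 inequalities: the left sides telescope to 0, and the right sides sum to 1 + 1 + (-2) + 2 + 0 + 0 = 2. So 0 ≥ 2, which is false.

Unsatisfiable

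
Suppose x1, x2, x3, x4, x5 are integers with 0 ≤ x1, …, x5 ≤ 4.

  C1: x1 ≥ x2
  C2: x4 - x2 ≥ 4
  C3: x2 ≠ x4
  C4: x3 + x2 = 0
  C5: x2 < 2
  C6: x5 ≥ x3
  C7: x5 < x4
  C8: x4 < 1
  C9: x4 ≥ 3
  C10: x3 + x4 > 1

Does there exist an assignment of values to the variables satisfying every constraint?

Unsatisfiable

From constraint 9: x4 ≥ 3. From constraint 8: x4 ≤ 0. But 0 < 3, so no value of x4 works.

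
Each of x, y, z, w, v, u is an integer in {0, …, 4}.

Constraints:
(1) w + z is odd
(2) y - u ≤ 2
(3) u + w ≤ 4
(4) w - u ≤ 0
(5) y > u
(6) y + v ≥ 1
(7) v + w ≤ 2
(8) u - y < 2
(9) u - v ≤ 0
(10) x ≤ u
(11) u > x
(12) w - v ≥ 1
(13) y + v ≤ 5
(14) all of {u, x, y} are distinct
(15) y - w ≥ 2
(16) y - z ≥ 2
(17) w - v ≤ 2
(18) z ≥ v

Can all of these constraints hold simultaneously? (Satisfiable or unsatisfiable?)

Unsatisfiable

Constraints 2, 9, 12, and 15 give v − u ≥ 0, u − y ≥ -2, y − w ≥ 2, w − v ≥ 1.
Adding all 4 inequalities: the left sides telescope to 0, and the right sides sum to 0 + (-2) + 2 + 1 = 1. So 0 ≥ 1, which is false.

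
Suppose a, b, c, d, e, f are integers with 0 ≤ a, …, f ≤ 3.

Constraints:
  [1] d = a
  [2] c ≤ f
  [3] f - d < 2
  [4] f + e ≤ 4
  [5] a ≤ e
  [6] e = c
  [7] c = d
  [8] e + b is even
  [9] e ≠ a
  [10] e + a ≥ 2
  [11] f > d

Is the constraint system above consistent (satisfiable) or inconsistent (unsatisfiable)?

Unsatisfiable

From constraints 1, 6, and 7, e = c = d = a, so e = a. But constraint 9 says e ≠ a. Contradiction.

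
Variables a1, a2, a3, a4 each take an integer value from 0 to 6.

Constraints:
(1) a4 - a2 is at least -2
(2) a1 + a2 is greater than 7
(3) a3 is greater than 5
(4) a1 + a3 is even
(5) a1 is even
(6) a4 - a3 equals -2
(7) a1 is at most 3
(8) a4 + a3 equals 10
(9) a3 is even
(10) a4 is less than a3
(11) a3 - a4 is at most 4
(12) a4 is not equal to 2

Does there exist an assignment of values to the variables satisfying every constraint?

One satisfying assignment is a1 = 2, a2 = 6, a3 = 6, a4 = 4.
For the less obvious constraints — constraint 1: a4 - a2 = -2; constraint 2: a1 + a2 = 8 — and the others hold by inspection.

Satisfiable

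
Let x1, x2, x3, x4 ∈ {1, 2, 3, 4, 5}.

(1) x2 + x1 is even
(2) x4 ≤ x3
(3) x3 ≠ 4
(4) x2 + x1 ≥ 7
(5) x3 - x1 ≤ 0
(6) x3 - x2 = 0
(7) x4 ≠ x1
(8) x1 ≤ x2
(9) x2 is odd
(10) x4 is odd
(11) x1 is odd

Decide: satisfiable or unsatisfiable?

Satisfiable

The assignment x1 = 5, x2 = 5, x3 = 5, x4 = 1 works:
  constraint 4 holds since x2 + x1 = 10.
  constraint 5 holds since x3 - x1 = 0.
The rest check out directly.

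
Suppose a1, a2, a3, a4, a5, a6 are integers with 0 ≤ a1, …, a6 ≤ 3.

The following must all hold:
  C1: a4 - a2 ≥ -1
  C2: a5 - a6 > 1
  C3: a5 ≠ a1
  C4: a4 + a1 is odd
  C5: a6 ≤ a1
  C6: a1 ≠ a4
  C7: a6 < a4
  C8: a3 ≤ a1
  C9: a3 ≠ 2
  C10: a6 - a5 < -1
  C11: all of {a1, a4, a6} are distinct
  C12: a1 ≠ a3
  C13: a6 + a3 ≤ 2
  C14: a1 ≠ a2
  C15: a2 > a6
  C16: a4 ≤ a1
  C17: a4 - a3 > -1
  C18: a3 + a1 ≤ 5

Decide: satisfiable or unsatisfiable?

Satisfiable

Try a1 = 3, a2 = 2, a3 = 0, a4 = 2, a5 = 2, a6 = 0.
Check constraint 1: a4 - a2 = 0; constraint 2: a5 - a6 = 2. The remaining constraints are straightforward to verify.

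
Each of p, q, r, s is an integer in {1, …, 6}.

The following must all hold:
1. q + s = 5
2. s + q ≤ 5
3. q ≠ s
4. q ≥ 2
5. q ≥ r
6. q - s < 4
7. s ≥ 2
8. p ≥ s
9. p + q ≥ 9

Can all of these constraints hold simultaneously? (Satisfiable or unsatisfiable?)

Setting (p, q, r, s) = (6, 3, 2, 2) satisfies everything: constraint 1: q + s = 5; constraint 2: s + q = 5, and the others follow.

Satisfiable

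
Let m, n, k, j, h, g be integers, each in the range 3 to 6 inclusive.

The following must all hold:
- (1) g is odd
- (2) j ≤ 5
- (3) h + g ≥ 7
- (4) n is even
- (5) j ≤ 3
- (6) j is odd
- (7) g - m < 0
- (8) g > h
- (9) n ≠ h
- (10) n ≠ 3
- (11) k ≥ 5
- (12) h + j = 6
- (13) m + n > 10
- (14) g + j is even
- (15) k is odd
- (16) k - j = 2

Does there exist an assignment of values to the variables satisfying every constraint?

Satisfiable

Take m = 6, n = 6, k = 5, j = 3, h = 3, g = 5. Then constraint 3: h + g = 8; constraint 7: g - m = -1; constraint 12: h + j = 6, and every other listed constraint is also met.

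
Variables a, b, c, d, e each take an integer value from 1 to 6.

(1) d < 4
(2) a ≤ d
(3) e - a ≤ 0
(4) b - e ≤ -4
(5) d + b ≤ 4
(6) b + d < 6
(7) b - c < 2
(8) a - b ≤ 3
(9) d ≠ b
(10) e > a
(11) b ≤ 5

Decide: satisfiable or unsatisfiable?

Constraints 3, 4, and 8 give e − b ≥ 4, b − a ≥ -3, a − e ≥ 0.
Adding all 3 inequalities: the left sides telescope to 0, and the right sides sum to 4 + (-3) + 0 = 1. So 0 ≥ 1, which is false.

Unsatisfiable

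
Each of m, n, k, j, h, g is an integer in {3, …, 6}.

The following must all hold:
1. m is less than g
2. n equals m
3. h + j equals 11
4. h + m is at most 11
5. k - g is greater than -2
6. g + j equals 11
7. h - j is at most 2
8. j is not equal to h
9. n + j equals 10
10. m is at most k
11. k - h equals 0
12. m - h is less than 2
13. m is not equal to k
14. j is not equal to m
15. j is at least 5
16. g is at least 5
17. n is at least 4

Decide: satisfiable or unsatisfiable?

Satisfiable

Try m = 4, n = 4, k = 5, j = 6, h = 5, g = 5.
Check constraint 3: h + j = 11; constraint 4: h + m = 9; constraint 5: k - g = 0. The remaining constraints are straightforward to verify.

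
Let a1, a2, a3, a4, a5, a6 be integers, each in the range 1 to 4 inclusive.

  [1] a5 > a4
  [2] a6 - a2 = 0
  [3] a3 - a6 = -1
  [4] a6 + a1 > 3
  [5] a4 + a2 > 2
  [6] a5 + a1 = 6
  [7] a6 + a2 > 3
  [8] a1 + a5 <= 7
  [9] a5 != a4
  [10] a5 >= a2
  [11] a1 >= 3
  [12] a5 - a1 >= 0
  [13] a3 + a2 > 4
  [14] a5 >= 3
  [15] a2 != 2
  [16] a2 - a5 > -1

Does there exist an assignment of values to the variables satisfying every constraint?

One satisfying assignment is a1 = 3, a2 = 3, a3 = 2, a4 = 1, a5 = 3, a6 = 3.
For the less obvious constraints — constraint 2: a6 - a2 = 0; constraint 3: a3 - a6 = -1 — and the others hold by inspection.

Satisfiable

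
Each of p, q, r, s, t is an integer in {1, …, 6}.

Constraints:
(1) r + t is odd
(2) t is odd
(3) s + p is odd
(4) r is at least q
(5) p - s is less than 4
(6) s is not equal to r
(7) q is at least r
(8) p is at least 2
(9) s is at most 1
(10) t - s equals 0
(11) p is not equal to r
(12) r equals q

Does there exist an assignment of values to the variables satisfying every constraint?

The assignment p = 2, q = 4, r = 4, s = 1, t = 1 works:
  constraint 5 holds since p - s = 1.
  constraint 10 holds since t - s = 0.
The rest check out directly.

Satisfiable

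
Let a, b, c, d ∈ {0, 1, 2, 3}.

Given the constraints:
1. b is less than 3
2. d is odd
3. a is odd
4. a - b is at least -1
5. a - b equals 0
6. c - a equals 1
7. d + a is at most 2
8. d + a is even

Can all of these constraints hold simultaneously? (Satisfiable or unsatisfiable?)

One satisfying assignment is a = 1, b = 1, c = 2, d = 1.
For the less obvious constraints — constraint 4: a - b = 0; constraint 5: a - b = 0 — and the others hold by inspection.

Satisfiable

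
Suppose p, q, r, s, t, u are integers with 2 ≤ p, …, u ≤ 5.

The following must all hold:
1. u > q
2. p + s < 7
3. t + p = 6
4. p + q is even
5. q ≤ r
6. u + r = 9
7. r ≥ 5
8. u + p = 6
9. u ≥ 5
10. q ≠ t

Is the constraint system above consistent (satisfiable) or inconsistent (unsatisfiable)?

From constraint 9: u ≥ 5. From constraint 7: r ≥ 5. Hence u + r ≥ 10. But constraint 6 requires u + r = 9, and 9 < 10. Contradiction.

Unsatisfiable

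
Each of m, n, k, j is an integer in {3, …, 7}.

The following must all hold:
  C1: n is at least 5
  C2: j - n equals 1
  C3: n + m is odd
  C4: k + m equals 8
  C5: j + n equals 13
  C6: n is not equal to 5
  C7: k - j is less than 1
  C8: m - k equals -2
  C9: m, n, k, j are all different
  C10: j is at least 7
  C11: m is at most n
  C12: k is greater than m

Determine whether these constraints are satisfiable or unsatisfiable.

Satisfiable

Take m = 3, n = 6, k = 5, j = 7. Then constraint 2: j - n = 1; constraint 4: k + m = 8, and every other listed constraint is also met.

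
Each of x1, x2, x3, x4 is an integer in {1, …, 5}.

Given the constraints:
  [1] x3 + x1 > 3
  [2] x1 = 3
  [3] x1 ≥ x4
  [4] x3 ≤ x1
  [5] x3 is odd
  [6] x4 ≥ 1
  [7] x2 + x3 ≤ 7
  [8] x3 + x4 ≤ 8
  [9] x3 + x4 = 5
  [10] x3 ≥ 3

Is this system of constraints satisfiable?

The assignment x1 = 3, x2 = 1, x3 = 3, x4 = 2 works:
  constraint 1 holds since x3 + x1 = 6.
  constraint 7 holds since x2 + x3 = 4.
  constraint 8 holds since x3 + x4 = 5.
The rest check out directly.

Satisfiable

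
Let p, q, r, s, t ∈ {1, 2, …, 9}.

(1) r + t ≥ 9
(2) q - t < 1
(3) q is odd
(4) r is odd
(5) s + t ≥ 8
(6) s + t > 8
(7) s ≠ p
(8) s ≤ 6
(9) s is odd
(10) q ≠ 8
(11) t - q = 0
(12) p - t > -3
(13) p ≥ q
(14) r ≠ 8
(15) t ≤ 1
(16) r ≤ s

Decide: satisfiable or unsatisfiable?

Unsatisfiable

From constraints 8 and 16: r ≤ s ≤ 6. From constraint 15: t ≤ 1. Hence r + t ≤ 7. But constraint 1 requires r + t ≥ 9, and 9 > 7. Contradiction.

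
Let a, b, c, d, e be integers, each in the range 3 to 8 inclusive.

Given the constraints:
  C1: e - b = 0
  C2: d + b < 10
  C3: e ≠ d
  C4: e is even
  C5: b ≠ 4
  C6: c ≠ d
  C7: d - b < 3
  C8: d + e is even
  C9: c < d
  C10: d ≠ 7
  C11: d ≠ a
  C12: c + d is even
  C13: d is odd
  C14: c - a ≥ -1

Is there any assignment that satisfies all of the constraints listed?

Unsatisfiable

Constraint 13 makes d odd and constraint 4 makes e even, so d + e must be odd. Constraint 8 says d + e is even — contradiction.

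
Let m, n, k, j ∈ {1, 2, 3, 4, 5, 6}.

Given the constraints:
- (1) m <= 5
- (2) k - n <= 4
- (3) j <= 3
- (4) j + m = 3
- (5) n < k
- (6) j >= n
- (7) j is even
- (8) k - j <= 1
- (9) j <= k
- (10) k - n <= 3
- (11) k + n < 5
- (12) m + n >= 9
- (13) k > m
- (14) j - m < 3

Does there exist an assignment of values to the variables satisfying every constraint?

From constraint 1: m ≤ 5. From constraints 3 and 6: n ≤ j ≤ 3. Hence m + n ≤ 8. But constraint 12 requires m + n ≥ 9, and 9 > 8. Contradiction.

Unsatisfiable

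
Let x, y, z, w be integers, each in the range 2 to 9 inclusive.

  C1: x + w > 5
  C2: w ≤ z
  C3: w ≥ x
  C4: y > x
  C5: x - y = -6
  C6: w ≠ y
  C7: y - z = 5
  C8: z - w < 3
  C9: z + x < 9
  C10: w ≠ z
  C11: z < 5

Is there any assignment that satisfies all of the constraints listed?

Satisfiable

The assignment x = 3, y = 9, z = 4, w = 3 works:
  constraint 1 holds since x + w = 6.
  constraint 5 holds since x - y = -6.
The rest check out directly.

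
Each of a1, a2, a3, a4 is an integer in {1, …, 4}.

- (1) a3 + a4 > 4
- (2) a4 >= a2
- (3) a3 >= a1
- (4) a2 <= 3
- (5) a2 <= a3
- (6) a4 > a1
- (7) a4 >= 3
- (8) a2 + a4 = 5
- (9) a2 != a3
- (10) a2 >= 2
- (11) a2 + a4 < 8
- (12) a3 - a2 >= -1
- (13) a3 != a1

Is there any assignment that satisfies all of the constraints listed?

Setting (a1, a2, a3, a4) = (1, 2, 4, 3) satisfies everything: constraint 1: a3 + a4 = 7; constraint 8: a2 + a4 = 5, and the others follow.

Satisfiable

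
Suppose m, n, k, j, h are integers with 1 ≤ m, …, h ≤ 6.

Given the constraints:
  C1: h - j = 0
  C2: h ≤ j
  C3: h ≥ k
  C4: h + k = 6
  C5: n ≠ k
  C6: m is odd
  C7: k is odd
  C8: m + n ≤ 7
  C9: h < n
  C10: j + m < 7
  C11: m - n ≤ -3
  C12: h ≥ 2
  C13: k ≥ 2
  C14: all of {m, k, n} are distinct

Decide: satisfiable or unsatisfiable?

Satisfiable

Take m = 1, n = 4, k = 3, j = 3, h = 3. Then constraint 1: h - j = 0; constraint 4: h + k = 6, and every other listed constraint is also met.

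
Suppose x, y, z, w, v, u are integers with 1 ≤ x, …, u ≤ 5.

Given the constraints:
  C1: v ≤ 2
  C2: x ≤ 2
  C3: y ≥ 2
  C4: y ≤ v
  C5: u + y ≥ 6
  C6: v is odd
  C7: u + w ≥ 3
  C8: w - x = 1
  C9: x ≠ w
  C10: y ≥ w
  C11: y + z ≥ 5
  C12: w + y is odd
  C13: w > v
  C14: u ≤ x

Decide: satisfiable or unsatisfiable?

From constraints 2 and 14: u ≤ x ≤ 2. From constraints 1 and 4: y ≤ v ≤ 2. Hence u + y ≤ 4. But constraint 5 requires u + y ≥ 6, and 6 > 4. Contradiction.

Unsatisfiable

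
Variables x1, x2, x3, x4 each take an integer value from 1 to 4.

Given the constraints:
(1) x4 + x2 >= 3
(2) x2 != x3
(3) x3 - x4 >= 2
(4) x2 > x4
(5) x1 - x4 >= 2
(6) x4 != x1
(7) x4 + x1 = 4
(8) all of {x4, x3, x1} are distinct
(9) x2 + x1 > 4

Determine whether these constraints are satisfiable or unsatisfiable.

Take x1 = 3, x2 = 2, x3 = 4, x4 = 1. Then constraint 1: x4 + x2 = 3; constraint 3: x3 - x4 = 3, and every other listed constraint is also met.

Satisfiable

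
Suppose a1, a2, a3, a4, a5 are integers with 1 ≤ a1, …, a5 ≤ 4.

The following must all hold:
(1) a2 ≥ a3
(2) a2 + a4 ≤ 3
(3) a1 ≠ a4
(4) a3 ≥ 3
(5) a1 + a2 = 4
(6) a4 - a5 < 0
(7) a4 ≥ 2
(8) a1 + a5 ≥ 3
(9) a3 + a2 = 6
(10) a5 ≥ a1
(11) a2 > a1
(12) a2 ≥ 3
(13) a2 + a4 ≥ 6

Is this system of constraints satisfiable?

Unsatisfiable

From constraints 1 and 4: a2 ≥ a3 ≥ 3. From constraint 7: a4 ≥ 2. Hence a2 + a4 ≥ 5. But constraint 2 requires a2 + a4 ≤ 3, and 3 < 5. Contradiction.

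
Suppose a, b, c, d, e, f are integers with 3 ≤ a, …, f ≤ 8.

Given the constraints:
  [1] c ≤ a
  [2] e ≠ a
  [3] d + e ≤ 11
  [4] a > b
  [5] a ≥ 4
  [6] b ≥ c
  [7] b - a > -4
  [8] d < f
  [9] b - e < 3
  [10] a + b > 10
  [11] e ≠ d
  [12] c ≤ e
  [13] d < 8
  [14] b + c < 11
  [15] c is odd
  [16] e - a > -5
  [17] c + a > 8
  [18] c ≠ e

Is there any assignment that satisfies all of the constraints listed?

Take a = 7, b = 6, c = 3, d = 5, e = 4, f = 7. Then constraint 3: d + e = 9; constraint 7: b - a = -1, and every other listed constraint is also met.

Satisfiable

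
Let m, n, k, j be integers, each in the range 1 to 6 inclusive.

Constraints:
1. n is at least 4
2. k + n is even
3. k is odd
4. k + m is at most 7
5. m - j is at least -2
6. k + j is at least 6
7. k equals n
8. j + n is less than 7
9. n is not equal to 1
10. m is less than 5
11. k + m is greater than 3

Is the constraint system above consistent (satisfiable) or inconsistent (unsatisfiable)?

Setting (m, n, k, j) = (1, 5, 5, 1) satisfies everything: constraint 4: k + m = 6; constraint 5: m - j = 0; constraint 6: k + j = 6, and the others follow.

Satisfiable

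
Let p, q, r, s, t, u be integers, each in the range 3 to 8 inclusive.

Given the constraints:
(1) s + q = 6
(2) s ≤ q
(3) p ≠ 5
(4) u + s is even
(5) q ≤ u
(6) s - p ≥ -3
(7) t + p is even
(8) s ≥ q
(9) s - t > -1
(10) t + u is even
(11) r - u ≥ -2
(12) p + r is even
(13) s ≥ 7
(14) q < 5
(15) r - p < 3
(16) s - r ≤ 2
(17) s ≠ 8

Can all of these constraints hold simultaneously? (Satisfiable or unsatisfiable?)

Unsatisfiable

From constraints 2 and 13: q ≥ s and s ≥ 7, so q ≥ 7. From constraint 14: q ≤ 4. But 4 < 7, so no value of q works.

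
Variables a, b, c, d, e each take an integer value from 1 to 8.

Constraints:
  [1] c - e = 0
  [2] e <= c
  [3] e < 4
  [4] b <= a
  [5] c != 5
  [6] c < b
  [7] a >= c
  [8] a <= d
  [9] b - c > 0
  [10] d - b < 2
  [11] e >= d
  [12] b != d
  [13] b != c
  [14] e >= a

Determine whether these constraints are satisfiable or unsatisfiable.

Constraints 2, 4, 6, 8, and 11 give a ≤ d, d ≤ e, e ≤ c, c < b, b ≤ a. Chaining: a ≤ d ≤ e ≤ c < b ≤ a, which forces a < a — impossible.

Unsatisfiable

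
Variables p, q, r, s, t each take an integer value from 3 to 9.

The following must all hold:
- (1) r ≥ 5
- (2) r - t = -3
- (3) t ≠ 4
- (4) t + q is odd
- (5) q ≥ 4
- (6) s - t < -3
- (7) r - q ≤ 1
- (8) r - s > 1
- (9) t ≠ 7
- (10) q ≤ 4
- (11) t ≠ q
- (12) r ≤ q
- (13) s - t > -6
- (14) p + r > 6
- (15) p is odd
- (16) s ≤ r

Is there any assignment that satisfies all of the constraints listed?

Unsatisfiable

From constraints 1 and 12: q ≥ r and r ≥ 5, so q ≥ 5. From constraint 10: q ≤ 4. But 4 < 5, so no value of q works.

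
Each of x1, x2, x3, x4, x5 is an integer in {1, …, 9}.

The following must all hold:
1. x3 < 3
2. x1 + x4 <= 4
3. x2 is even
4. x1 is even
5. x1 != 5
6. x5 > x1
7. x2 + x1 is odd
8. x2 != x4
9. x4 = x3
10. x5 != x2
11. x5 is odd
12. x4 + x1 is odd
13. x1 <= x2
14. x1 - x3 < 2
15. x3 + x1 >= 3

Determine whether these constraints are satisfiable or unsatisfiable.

Constraint 3 makes x2 even and constraint 4 makes x1 even, so x2 + x1 must be even. Constraint 7 says x2 + x1 is odd — contradiction.

Unsatisfiable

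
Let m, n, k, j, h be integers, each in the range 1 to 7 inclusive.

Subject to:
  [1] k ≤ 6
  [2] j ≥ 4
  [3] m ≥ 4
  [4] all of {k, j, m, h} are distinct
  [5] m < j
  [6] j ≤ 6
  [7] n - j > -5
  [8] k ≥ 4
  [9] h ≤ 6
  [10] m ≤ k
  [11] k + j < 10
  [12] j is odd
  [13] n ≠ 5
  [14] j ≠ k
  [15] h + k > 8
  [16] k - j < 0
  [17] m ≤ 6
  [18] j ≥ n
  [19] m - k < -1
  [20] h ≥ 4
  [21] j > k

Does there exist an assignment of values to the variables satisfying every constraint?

Unsatisfiable

Constraints 1, 2, 3, 6, 8, 9, 17, and 20 confine each of k, j, m, h to the 3 values {4, …, 6}.
Constraint 4 requires all 4 of them to be distinct, but only 3 values are available — impossible by the pigeonhole principle.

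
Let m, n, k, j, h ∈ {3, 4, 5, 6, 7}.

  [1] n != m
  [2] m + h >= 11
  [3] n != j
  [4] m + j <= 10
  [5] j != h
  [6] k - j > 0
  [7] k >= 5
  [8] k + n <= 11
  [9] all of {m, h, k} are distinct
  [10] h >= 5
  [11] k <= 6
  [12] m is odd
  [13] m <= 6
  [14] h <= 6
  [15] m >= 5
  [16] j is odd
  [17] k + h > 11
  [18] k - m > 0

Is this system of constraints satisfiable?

Constraints 7, 10, 11, 13, 14, and 15 confine each of m, h, k to the 2 values {5, 6}.
Constraint 9 requires all 3 of them to be distinct, but only 2 values are available — impossible by the pigeonhole principle.

Unsatisfiable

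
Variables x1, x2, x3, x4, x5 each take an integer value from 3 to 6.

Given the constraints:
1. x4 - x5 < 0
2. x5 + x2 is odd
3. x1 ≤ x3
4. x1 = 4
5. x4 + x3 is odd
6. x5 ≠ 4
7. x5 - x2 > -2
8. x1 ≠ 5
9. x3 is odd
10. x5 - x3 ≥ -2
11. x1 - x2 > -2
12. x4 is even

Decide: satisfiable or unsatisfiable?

Satisfiable

Setting (x1, x2, x3, x4, x5) = (4, 4, 5, 4, 5) satisfies everything: constraint 1: x4 - x5 = -1; constraint 7: x5 - x2 = 1, and the others follow.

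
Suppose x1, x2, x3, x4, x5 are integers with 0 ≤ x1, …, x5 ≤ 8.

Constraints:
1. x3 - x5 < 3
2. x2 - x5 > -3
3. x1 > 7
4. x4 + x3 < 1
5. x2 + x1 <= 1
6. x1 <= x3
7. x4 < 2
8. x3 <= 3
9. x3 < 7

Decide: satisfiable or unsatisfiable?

From constraint 3: x1 ≥ 8. From constraints 6 and 8: x1 ≤ x3 and x3 ≤ 3, so x1 ≤ 3. But 3 < 8, so no value of x1 works.

Unsatisfiable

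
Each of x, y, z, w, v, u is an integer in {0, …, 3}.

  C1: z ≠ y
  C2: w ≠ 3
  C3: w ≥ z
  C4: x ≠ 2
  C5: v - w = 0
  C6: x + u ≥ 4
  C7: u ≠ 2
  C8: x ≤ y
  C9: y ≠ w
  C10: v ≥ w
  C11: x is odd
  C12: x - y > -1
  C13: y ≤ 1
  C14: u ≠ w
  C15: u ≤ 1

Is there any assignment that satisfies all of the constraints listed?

Unsatisfiable

From constraints 8 and 13: x ≤ y ≤ 1. From constraint 15: u ≤ 1. Hence x + u ≤ 2. But constraint 6 requires x + u ≥ 4, and 4 > 2. Contradiction.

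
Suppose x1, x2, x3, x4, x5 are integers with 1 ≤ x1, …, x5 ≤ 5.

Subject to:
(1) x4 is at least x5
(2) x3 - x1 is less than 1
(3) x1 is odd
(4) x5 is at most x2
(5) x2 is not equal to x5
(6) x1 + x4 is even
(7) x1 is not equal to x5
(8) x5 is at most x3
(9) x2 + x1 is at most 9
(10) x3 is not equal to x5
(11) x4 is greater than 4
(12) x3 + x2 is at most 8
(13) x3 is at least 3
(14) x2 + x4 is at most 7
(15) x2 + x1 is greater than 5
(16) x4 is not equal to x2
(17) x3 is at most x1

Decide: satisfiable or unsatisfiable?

The assignment x1 = 5, x2 = 2, x3 = 3, x4 = 5, x5 = 1 works:
  constraint 2 holds since x3 - x1 = -2.
  constraint 9 holds since x2 + x1 = 7.
  constraint 12 holds since x3 + x2 = 5.
The rest check out directly.

Satisfiable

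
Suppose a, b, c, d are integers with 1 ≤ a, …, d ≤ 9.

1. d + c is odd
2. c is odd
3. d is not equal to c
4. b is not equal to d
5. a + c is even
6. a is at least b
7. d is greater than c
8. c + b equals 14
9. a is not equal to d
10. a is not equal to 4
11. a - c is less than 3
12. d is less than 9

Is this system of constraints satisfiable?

Setting (a, b, c, d) = (7, 7, 7, 8) satisfies everything: constraint 1: d + c = 15 is odd; constraint 8: c + b = 14; constraint 11: a - c = 0, and the others follow.

Satisfiable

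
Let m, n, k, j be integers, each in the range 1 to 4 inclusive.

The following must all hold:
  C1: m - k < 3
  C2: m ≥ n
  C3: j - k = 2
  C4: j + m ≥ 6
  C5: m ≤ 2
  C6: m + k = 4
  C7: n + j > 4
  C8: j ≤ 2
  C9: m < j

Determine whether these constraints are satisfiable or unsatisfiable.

Unsatisfiable

From constraint 8: j ≤ 2. From constraint 5: m ≤ 2. Hence j + m ≤ 4. But constraint 4 requires j + m ≥ 6, and 6 > 4. Contradiction.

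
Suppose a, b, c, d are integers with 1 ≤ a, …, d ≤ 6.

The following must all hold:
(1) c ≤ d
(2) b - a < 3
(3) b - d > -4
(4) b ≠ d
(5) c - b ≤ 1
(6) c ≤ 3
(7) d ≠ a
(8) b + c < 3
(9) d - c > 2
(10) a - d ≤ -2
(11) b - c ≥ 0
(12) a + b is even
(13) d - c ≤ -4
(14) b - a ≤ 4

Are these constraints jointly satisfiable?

Unsatisfiable

Constraints 5, 10, 13, and 14 give a − b ≥ -4, b − c ≥ -1, c − d ≥ 4, d − a ≥ 2.
Adding all 4 inequalities: the left sides telescope to 0, and the right sides sum to (-4) + (-1) + 4 + 2 = 1. So 0 ≥ 1, which is false.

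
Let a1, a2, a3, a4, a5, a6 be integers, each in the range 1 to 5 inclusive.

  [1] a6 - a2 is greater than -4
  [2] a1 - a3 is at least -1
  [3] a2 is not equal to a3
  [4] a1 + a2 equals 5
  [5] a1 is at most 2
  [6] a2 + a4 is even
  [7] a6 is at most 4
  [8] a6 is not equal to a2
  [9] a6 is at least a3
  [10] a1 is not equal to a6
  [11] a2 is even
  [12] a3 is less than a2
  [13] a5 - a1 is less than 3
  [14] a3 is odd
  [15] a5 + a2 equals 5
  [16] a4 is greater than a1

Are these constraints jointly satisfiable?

One satisfying assignment is a1 = 1, a2 = 4, a3 = 1, a4 = 2, a5 = 1, a6 = 2.
For the less obvious constraints — constraint 1: a6 - a2 = -2; constraint 2: a1 - a3 = 0; constraint 4: a1 + a2 = 5 — and the others hold by inspection.

Satisfiable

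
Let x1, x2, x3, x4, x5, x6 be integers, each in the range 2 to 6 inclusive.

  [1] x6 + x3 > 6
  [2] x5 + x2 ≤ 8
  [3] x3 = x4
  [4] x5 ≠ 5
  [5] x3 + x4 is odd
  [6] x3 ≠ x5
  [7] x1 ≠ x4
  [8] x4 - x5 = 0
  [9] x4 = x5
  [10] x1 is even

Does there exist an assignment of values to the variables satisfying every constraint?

From constraints 3 and 9, x3 = x4 = x5, so x3 = x5. But constraint 6 says x3 ≠ x5. Contradiction.

Unsatisfiable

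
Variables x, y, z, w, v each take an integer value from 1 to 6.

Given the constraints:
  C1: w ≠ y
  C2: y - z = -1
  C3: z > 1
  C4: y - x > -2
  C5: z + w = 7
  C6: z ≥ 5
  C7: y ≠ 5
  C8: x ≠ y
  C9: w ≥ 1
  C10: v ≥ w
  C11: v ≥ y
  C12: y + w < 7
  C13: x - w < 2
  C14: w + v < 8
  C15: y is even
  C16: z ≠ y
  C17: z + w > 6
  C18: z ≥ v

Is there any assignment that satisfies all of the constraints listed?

Try x = 3, y = 4, z = 5, w = 2, v = 5.
Check constraint 2: y - z = -1; constraint 4: y - x = 1; constraint 5: z + w = 7. The remaining constraints are straightforward to verify.

Satisfiable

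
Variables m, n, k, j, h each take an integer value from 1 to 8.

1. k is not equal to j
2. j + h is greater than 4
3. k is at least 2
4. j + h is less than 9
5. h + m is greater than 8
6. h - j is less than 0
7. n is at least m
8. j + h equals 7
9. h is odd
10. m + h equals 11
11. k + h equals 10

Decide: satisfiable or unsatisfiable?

Satisfiable

Try m = 8, n = 8, k = 7, j = 4, h = 3.
Check constraint 2: j + h = 7; constraint 4: j + h = 7; constraint 5: h + m = 11. The remaining constraints are straightforward to verify.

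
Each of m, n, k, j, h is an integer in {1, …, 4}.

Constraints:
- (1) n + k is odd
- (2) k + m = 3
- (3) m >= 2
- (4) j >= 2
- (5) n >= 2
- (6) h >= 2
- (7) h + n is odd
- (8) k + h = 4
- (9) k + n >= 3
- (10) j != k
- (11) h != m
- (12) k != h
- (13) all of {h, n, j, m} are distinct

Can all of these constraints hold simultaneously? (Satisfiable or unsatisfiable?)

Constraints 3, 4, 5, and 6 confine each of h, n, j, m to the 3 values {2, …, 4} (the domain already gives each ≤ 4).
Constraint 13 requires all 4 of them to be distinct, but only 3 values are available — impossible by the pigeonhole principle.

Unsatisfiable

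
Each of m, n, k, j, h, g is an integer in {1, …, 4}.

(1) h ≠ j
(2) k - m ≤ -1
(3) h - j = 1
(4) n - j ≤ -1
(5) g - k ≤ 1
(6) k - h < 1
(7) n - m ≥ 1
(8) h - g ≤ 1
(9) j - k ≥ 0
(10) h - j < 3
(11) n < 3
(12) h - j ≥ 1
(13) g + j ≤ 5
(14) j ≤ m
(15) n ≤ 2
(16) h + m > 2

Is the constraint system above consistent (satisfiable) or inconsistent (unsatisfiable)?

Constraints 2, 4, 5, 7, 8, and 12 give k − g ≥ -1, g − h ≥ -1, h − j ≥ 1, j − n ≥ 1, n − m ≥ 1, m − k ≥ 1.
Adding all 6 inequalities: the left sides telescope to 0, and the right sides sum to (-1) + (-1) + 1 + 1 + 1 + 1 = 2. So 0 ≥ 2, which is false.

Unsatisfiable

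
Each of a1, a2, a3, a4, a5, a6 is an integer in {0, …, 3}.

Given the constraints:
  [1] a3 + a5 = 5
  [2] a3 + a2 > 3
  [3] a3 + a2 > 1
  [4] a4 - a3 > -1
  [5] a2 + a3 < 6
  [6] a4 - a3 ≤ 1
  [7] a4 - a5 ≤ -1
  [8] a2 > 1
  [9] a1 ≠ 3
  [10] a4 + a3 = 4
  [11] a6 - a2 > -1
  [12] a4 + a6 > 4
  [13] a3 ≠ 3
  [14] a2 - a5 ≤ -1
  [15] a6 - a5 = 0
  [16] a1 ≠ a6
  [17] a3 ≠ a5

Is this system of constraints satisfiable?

Take a1 = 2, a2 = 2, a3 = 2, a4 = 2, a5 = 3, a6 = 3. Then constraint 1: a3 + a5 = 5; constraint 2: a3 + a2 = 4; constraint 3: a3 + a2 = 4, and every other listed constraint is also met.

Satisfiable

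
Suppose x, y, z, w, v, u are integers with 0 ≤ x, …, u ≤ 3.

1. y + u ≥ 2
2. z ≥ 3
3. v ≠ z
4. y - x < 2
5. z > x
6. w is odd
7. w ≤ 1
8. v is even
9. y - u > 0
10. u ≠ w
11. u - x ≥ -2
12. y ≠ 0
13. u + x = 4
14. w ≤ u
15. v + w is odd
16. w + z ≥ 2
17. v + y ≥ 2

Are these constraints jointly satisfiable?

One satisfying assignment is x = 2, y = 3, z = 3, w = 1, v = 2, u = 2.
For the less obvious constraints — constraint 1: y + u = 5; constraint 4: y - x = 1; constraint 9: y - u = 1 — and the others hold by inspection.

Satisfiable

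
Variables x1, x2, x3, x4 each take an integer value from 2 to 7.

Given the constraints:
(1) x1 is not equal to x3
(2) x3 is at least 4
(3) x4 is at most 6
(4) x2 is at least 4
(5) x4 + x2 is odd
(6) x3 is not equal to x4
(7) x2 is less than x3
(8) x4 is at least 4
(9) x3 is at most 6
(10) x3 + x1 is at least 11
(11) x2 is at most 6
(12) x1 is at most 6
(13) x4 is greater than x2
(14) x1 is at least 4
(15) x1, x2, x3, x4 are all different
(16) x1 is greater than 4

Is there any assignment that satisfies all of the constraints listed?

Constraints 2, 3, 4, 8, 9, 11, 12, and 14 confine each of x1, x2, x3, x4 to the 3 values {4, …, 6}.
Constraint 15 requires all 4 of them to be distinct, but only 3 values are available — impossible by the pigeonhole principle.

Unsatisfiable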